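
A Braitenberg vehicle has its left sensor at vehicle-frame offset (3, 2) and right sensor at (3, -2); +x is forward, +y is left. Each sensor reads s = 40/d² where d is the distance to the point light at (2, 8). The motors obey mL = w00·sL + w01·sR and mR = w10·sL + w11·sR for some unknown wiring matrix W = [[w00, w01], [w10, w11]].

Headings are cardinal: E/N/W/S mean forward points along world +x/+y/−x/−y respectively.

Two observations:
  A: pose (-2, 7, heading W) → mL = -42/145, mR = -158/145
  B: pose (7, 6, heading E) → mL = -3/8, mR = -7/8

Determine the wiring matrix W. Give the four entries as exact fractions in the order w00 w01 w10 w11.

obs A: pose=(-2,7,W) → sL=20/29, sR=4/5, mL=-42/145, mR=-158/145
obs B: pose=(7,6,E) → sL=5/8, sR=1/2, mL=-3/8, mR=-7/8
sensor matrix S = [[20/29, 4/5], [5/8, 1/2]]; det S = -9/58
solve [mL_A; mL_B] = S·[w00; w01] and [mR_A; mR_B] = S·[w10; w11]:
  w00 = -1, w01 = 1/2, w10 = -1, w11 = -1/2

-1 1/2 -1 -1/2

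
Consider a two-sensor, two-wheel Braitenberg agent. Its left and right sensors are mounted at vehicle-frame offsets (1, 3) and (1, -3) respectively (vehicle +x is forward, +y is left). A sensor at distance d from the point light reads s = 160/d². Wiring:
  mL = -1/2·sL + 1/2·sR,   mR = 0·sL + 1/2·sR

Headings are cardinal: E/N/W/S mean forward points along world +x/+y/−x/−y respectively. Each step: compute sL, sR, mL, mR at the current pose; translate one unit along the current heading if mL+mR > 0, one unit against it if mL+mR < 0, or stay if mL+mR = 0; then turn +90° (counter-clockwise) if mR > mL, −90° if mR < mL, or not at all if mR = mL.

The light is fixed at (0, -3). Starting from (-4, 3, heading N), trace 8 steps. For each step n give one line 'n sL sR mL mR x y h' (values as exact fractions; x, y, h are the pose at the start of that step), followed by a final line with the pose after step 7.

n=0: pose=(-4,3,N); sL=80/49, sR=16/5; mL=192/245, mR=8/5; mL+mR=584/245 → advance +1; mR−mL=40/49 → turn +1·90°
n=1: pose=(-4,4,W); sL=160/41, sR=32/25; mL=-1344/1025, mR=16/25; mL+mR=-688/1025 → advance -1; mR−mL=80/41 → turn +1·90°
n=2: pose=(-3,4,S); sL=40/9, sR=20/9; mL=-10/9, mR=10/9; mL+mR=0 → advance +0; mR−mL=20/9 → turn +1·90°
n=3: pose=(-3,4,E); sL=20/13, sR=8; mL=42/13, mR=4; mL+mR=94/13 → advance +1; mR−mL=10/13 → turn +1·90°
n=4: pose=(-2,4,N); sL=160/89, sR=32/13; mL=384/1157, mR=16/13; mL+mR=1808/1157 → advance +1; mR−mL=80/89 → turn +1·90°
n=5: pose=(-2,5,W); sL=80/17, sR=16/13; mL=-384/221, mR=8/13; mL+mR=-248/221 → advance -1; mR−mL=40/17 → turn +1·90°
n=6: pose=(-1,5,S); sL=160/53, sR=32/13; mL=-192/689, mR=16/13; mL+mR=656/689 → advance +1; mR−mL=80/53 → turn +1·90°
n=7: pose=(-1,4,E); sL=8/5, sR=10; mL=21/5, mR=5; mL+mR=46/5 → advance +1; mR−mL=4/5 → turn +1·90°

0 80/49 16/5 192/245 8/5 -4 3 N
1 160/41 32/25 -1344/1025 16/25 -4 4 W
2 40/9 20/9 -10/9 10/9 -3 4 S
3 20/13 8 42/13 4 -3 4 E
4 160/89 32/13 384/1157 16/13 -2 4 N
5 80/17 16/13 -384/221 8/13 -2 5 W
6 160/53 32/13 -192/689 16/13 -1 5 S
7 8/5 10 21/5 5 -1 4 E
final 0 4 N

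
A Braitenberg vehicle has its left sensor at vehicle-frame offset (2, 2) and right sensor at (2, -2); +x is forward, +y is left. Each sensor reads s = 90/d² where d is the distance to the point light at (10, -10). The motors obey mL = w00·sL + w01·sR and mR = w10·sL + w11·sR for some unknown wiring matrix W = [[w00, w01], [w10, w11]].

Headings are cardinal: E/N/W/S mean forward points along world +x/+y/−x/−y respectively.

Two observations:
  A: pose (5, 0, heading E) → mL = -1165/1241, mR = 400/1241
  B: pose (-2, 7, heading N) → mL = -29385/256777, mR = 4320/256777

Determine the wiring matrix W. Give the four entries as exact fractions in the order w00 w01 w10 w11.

1/2 -1 -1/2 1/2

obs A: pose=(5,0,E) → sL=10/17, sR=90/73, mL=-1165/1241, mR=400/1241
obs B: pose=(-2,7,N) → sL=90/557, sR=90/461, mL=-29385/256777, mR=4320/256777
sensor matrix S = [[10/17, 90/73], [90/557, 90/461]]; det S = -26884800/318660257
solve [mL_A; mL_B] = S·[w00; w01] and [mR_A; mR_B] = S·[w10; w11]:
  w00 = 1/2, w01 = -1, w10 = -1/2, w11 = 1/2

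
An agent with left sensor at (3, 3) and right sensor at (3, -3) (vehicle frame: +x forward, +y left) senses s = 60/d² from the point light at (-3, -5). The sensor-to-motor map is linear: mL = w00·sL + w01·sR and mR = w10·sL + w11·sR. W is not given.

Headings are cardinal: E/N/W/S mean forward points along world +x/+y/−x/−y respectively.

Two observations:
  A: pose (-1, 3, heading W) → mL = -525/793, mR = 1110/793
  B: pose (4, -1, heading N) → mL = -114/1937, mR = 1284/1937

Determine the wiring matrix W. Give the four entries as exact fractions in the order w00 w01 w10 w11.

obs A: pose=(-1,3,W) → sL=30/13, sR=30/61, mL=-525/793, mR=1110/793
obs B: pose=(4,-1,N) → sL=12/13, sR=60/149, mL=-114/1937, mR=1284/1937
sensor matrix S = [[30/13, 30/61], [12/13, 60/149]]; det S = 4320/9089
solve [mL_A; mL_B] = S·[w00; w01] and [mR_A; mR_B] = S·[w10; w11]:
  w00 = -1/2, w01 = 1, w10 = 1/2, w11 = 1/2

-1/2 1 1/2 1/2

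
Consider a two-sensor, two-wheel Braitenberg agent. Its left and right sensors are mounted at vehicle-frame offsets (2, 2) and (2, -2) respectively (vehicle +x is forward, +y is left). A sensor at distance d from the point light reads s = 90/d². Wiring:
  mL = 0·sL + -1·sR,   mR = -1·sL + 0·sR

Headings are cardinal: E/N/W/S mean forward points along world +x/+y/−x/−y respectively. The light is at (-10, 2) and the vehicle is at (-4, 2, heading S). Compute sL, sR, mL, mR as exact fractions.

45/34 9/2 -9/2 -45/34

left sensor world pos  = (-2, 0); dL² = 68
right sensor world pos = (-6, 0); dR² = 20
sL = 90/68 = 45/34
sR = 90/20 = 9/2
mL = 0·sL + -1·sR = -9/2
mR = -1·sL + 0·sR = -45/34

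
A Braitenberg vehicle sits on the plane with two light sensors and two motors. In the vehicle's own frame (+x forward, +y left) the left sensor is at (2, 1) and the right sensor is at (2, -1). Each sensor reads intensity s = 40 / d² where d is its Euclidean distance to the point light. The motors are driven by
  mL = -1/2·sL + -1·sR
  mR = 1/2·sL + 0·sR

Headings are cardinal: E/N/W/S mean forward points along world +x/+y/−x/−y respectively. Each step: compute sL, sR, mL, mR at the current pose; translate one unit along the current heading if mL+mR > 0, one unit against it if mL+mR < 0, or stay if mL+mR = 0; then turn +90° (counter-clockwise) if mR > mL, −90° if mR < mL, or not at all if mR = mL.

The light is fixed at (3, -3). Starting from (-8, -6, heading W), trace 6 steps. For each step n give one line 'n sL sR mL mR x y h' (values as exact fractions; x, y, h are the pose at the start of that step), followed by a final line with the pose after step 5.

n=0: pose=(-8,-6,W); sL=8/37, sR=40/173; mL=-2172/6401, mR=4/37; mL+mR=-40/173 → advance -1; mR−mL=2864/6401 → turn +1·90°
n=1: pose=(-7,-6,S); sL=20/53, sR=20/73; mL=-1790/3869, mR=10/53; mL+mR=-20/73 → advance -1; mR−mL=2520/3869 → turn +1·90°
n=2: pose=(-7,-5,E); sL=8/13, sR=40/73; mL=-812/949, mR=4/13; mL+mR=-40/73 → advance -1; mR−mL=1104/949 → turn +1·90°
n=3: pose=(-8,-5,N); sL=5/18, sR=2/5; mL=-97/180, mR=5/36; mL+mR=-2/5 → advance -1; mR−mL=61/90 → turn +1·90°
n=4: pose=(-8,-6,W); sL=8/37, sR=40/173; mL=-2172/6401, mR=4/37; mL+mR=-40/173 → advance -1; mR−mL=2864/6401 → turn +1·90°
n=5: pose=(-7,-6,S); sL=20/53, sR=20/73; mL=-1790/3869, mR=10/53; mL+mR=-20/73 → advance -1; mR−mL=2520/3869 → turn +1·90°

0 8/37 40/173 -2172/6401 4/37 -8 -6 W
1 20/53 20/73 -1790/3869 10/53 -7 -6 S
2 8/13 40/73 -812/949 4/13 -7 -5 E
3 5/18 2/5 -97/180 5/36 -8 -5 N
4 8/37 40/173 -2172/6401 4/37 -8 -6 W
5 20/53 20/73 -1790/3869 10/53 -7 -6 S
final -7 -5 E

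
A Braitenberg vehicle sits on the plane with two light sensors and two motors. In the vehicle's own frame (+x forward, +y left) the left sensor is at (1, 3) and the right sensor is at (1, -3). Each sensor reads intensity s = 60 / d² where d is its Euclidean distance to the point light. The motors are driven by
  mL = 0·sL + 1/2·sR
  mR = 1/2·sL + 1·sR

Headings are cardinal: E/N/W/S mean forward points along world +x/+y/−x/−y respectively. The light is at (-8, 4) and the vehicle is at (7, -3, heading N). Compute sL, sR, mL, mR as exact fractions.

left sensor world pos  = (4, -2); dL² = 180
right sensor world pos = (10, -2); dR² = 360
sL = 60/180 = 1/3
sR = 60/360 = 1/6
mL = 0·sL + 1/2·sR = 1/12
mR = 1/2·sL + 1·sR = 1/3

1/3 1/6 1/12 1/3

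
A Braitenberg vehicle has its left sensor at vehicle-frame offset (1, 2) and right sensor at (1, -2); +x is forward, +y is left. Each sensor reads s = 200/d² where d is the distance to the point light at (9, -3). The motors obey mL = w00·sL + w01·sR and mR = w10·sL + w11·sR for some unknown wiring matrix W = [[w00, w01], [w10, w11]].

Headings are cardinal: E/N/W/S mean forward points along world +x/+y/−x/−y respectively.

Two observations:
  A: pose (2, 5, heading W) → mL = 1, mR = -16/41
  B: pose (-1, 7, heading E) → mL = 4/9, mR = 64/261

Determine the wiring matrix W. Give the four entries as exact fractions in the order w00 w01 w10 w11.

obs A: pose=(2,5,W) → sL=2, sR=50/41, mL=1, mR=-16/41
obs B: pose=(-1,7,E) → sL=8/9, sR=40/29, mL=4/9, mR=64/261
sensor matrix S = [[2, 50/41], [8/9, 40/29]]; det S = 17920/10701
solve [mL_A; mL_B] = S·[w00; w01] and [mR_A; mR_B] = S·[w10; w11]:
  w00 = 1/2, w01 = 0, w10 = -1/2, w11 = 1/2

1/2 0 -1/2 1/2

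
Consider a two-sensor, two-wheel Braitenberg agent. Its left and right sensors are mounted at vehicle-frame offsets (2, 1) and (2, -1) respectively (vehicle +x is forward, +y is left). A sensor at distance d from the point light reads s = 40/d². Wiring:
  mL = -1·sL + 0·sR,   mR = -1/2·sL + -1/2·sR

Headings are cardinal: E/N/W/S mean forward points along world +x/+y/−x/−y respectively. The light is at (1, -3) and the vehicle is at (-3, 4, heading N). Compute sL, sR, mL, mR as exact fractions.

left sensor world pos  = (-4, 6); dL² = 106
right sensor world pos = (-2, 6); dR² = 90
sL = 40/106 = 20/53
sR = 40/90 = 4/9
mL = -1·sL + 0·sR = -20/53
mR = -1/2·sL + -1/2·sR = -196/477

20/53 4/9 -20/53 -196/477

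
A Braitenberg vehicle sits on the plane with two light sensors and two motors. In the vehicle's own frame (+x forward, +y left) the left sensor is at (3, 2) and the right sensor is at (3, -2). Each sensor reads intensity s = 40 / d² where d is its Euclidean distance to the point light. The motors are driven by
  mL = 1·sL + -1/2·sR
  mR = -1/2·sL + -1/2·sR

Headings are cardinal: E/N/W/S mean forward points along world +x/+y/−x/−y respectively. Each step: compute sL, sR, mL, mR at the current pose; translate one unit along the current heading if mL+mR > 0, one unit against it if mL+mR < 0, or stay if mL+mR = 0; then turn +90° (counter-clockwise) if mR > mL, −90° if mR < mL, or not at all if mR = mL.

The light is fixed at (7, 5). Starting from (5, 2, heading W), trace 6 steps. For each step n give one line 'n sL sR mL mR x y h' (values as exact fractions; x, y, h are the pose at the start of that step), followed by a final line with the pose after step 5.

0 4/5 20/13 2/65 -76/65 5 2 W
1 40/9 40 -140/9 -200/9 6 2 N
2 5 1 9/2 -3 6 1 E
3 40/53 40/53 20/53 -40/53 7 1 S
4 20/17 4 -14/17 -44/17 7 2 W
5 40 40/9 340/9 -200/9 8 2 N
final 8 3 E

n=0: pose=(5,2,W); sL=4/5, sR=20/13; mL=2/65, mR=-76/65; mL+mR=-74/65 → advance -1; mR−mL=-6/5 → turn -1·90°
n=1: pose=(6,2,N); sL=40/9, sR=40; mL=-140/9, mR=-200/9; mL+mR=-340/9 → advance -1; mR−mL=-20/3 → turn -1·90°
n=2: pose=(6,1,E); sL=5, sR=1; mL=9/2, mR=-3; mL+mR=3/2 → advance +1; mR−mL=-15/2 → turn -1·90°
n=3: pose=(7,1,S); sL=40/53, sR=40/53; mL=20/53, mR=-40/53; mL+mR=-20/53 → advance -1; mR−mL=-60/53 → turn -1·90°
n=4: pose=(7,2,W); sL=20/17, sR=4; mL=-14/17, mR=-44/17; mL+mR=-58/17 → advance -1; mR−mL=-30/17 → turn -1·90°
n=5: pose=(8,2,N); sL=40, sR=40/9; mL=340/9, mR=-200/9; mL+mR=140/9 → advance +1; mR−mL=-60 → turn -1·90°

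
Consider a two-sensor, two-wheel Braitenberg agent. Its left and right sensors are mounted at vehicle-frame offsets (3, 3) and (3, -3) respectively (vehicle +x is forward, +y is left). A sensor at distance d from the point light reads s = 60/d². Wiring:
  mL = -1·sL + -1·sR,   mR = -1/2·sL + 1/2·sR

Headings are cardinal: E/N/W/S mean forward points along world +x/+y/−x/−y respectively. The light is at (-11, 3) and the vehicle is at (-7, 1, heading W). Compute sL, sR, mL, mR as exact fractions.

30/13 30 -420/13 180/13

left sensor world pos  = (-10, -2); dL² = 26
right sensor world pos = (-10, 4); dR² = 2
sL = 60/26 = 30/13
sR = 60/2 = 30
mL = -1·sL + -1·sR = -420/13
mR = -1/2·sL + 1/2·sR = 180/13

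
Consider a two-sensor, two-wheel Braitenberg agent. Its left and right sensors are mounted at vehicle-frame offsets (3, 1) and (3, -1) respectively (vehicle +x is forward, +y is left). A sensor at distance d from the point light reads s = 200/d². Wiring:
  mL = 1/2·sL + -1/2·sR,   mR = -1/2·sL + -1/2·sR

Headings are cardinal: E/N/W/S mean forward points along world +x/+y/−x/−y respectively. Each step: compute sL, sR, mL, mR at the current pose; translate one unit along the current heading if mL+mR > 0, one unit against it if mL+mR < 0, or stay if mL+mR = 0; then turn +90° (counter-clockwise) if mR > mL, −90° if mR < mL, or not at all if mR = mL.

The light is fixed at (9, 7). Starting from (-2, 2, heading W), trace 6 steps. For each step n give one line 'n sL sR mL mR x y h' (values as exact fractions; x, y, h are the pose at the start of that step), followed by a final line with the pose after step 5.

0 25/29 50/53 -125/3074 -2775/3074 -2 2 W
1 8/5 40/17 -32/85 -168/85 -1 2 N
2 100/37 100/49 600/1813 -4300/1813 -1 1 E
3 200/181 8/9 176/1629 -1624/1629 -2 1 S
4 25/29 50/53 -125/3074 -2775/3074 -2 2 W
5 8/5 40/17 -32/85 -168/85 -1 2 N
final -1 1 E

n=0: pose=(-2,2,W); sL=25/29, sR=50/53; mL=-125/3074, mR=-2775/3074; mL+mR=-50/53 → advance -1; mR−mL=-25/29 → turn -1·90°
n=1: pose=(-1,2,N); sL=8/5, sR=40/17; mL=-32/85, mR=-168/85; mL+mR=-40/17 → advance -1; mR−mL=-8/5 → turn -1·90°
n=2: pose=(-1,1,E); sL=100/37, sR=100/49; mL=600/1813, mR=-4300/1813; mL+mR=-100/49 → advance -1; mR−mL=-100/37 → turn -1·90°
n=3: pose=(-2,1,S); sL=200/181, sR=8/9; mL=176/1629, mR=-1624/1629; mL+mR=-8/9 → advance -1; mR−mL=-200/181 → turn -1·90°
n=4: pose=(-2,2,W); sL=25/29, sR=50/53; mL=-125/3074, mR=-2775/3074; mL+mR=-50/53 → advance -1; mR−mL=-25/29 → turn -1·90°
n=5: pose=(-1,2,N); sL=8/5, sR=40/17; mL=-32/85, mR=-168/85; mL+mR=-40/17 → advance -1; mR−mL=-8/5 → turn -1·90°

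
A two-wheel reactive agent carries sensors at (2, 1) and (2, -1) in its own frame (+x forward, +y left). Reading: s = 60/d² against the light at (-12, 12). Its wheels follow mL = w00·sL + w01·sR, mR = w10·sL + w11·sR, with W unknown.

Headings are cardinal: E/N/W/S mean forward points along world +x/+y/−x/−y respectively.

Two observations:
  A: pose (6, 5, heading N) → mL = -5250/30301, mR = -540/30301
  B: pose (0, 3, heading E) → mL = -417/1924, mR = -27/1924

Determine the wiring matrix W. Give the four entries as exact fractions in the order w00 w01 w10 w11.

obs A: pose=(6,5,N) → sL=30/157, sR=30/193, mL=-5250/30301, mR=-540/30301
obs B: pose=(0,3,E) → sL=3/13, sR=15/74, mL=-417/1924, mR=-27/1924
sensor matrix S = [[30/157, 30/193], [3/13, 15/74]]; det S = 41715/14574781
solve [mL_A; mL_B] = S·[w00; w01] and [mR_A; mR_B] = S·[w10; w11]:
  w00 = -1/2, w01 = -1/2, w10 = -1/2, w11 = 1/2

-1/2 -1/2 -1/2 1/2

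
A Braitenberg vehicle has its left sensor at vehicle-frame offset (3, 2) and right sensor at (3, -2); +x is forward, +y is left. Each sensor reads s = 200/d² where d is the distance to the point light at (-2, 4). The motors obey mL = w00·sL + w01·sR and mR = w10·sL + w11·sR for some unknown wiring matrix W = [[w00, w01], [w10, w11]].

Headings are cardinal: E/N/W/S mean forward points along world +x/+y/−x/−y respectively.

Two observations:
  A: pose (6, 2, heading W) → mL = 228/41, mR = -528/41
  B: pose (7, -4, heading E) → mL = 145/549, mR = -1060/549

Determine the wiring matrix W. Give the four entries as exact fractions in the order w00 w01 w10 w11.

-1/2 1 -1 -1

obs A: pose=(6,2,W) → sL=200/41, sR=8, mL=228/41, mR=-528/41
obs B: pose=(7,-4,E) → sL=10/9, sR=50/61, mL=145/549, mR=-1060/549
sensor matrix S = [[200/41, 8], [10/9, 50/61]]; det S = -110080/22509
solve [mL_A; mL_B] = S·[w00; w01] and [mR_A; mR_B] = S·[w10; w11]:
  w00 = -1/2, w01 = 1, w10 = -1, w11 = -1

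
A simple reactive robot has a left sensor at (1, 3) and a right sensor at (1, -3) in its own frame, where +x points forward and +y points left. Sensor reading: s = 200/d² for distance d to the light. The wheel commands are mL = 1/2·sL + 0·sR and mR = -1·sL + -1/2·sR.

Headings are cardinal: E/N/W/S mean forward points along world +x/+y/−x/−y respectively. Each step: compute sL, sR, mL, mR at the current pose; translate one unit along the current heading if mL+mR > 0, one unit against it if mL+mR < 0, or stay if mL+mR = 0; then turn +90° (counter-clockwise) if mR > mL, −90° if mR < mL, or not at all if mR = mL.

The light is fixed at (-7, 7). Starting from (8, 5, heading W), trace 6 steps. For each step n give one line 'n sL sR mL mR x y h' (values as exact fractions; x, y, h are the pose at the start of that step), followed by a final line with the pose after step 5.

n=0: pose=(8,5,W); sL=200/221, sR=200/197; mL=100/221, mR=-61500/43537; mL+mR=-41800/43537 → advance -1; mR−mL=-81200/43537 → turn -1·90°
n=1: pose=(9,5,N); sL=20/17, sR=100/181; mL=10/17, mR=-4470/3077; mL+mR=-2660/3077 → advance -1; mR−mL=-6280/3077 → turn -1·90°
n=2: pose=(9,4,E); sL=200/289, sR=8/13; mL=100/289, mR=-3756/3757; mL+mR=-2456/3757 → advance -1; mR−mL=-5056/3757 → turn -1·90°
n=3: pose=(8,4,S); sL=10/17, sR=5/4; mL=5/17, mR=-165/136; mL+mR=-125/136 → advance -1; mR−mL=-205/136 → turn -1·90°
n=4: pose=(8,5,W); sL=200/221, sR=200/197; mL=100/221, mR=-61500/43537; mL+mR=-41800/43537 → advance -1; mR−mL=-81200/43537 → turn -1·90°
n=5: pose=(9,5,N); sL=20/17, sR=100/181; mL=10/17, mR=-4470/3077; mL+mR=-2660/3077 → advance -1; mR−mL=-6280/3077 → turn -1·90°

0 200/221 200/197 100/221 -61500/43537 8 5 W
1 20/17 100/181 10/17 -4470/3077 9 5 N
2 200/289 8/13 100/289 -3756/3757 9 4 E
3 10/17 5/4 5/17 -165/136 8 4 S
4 200/221 200/197 100/221 -61500/43537 8 5 W
5 20/17 100/181 10/17 -4470/3077 9 5 N
final 9 4 E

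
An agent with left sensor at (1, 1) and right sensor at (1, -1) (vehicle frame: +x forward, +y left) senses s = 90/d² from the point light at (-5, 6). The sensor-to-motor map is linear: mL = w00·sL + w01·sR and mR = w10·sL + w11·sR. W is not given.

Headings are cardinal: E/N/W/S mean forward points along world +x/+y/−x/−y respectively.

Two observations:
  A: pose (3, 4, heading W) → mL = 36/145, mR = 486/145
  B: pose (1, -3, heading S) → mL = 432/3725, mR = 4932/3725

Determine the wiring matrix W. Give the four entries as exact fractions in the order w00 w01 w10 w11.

obs A: pose=(3,4,W) → sL=45/29, sR=9/5, mL=36/145, mR=486/145
obs B: pose=(1,-3,S) → sL=90/149, sR=18/25, mL=432/3725, mR=4932/3725
sensor matrix S = [[45/29, 9/5], [90/149, 18/25]]; det S = 648/21605
solve [mL_A; mL_B] = S·[w00; w01] and [mR_A; mR_B] = S·[w10; w11]:
  w00 = -1, w01 = 1, w10 = 1, w11 = 1

-1 1 1 1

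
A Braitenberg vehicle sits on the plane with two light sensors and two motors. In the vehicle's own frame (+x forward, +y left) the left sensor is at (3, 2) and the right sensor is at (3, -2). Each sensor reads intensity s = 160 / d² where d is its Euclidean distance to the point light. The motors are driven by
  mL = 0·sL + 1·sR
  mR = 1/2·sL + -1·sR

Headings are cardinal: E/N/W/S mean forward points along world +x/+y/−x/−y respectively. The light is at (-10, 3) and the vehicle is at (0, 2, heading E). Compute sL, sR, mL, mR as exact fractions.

left sensor world pos  = (3, 4); dL² = 170
right sensor world pos = (3, 0); dR² = 178
sL = 160/170 = 16/17
sR = 160/178 = 80/89
mL = 0·sL + 1·sR = 80/89
mR = 1/2·sL + -1·sR = -648/1513

16/17 80/89 80/89 -648/1513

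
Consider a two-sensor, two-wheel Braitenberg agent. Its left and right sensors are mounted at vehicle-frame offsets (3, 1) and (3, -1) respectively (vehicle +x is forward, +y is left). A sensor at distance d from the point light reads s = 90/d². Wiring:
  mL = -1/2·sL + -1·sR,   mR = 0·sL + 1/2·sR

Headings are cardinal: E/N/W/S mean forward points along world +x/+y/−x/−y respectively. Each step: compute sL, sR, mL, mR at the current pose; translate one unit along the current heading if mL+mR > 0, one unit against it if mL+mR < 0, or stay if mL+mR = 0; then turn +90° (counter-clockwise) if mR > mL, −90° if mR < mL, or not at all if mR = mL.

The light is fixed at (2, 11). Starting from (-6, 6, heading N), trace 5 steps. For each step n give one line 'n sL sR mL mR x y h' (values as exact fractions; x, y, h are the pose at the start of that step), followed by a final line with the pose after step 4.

n=0: pose=(-6,6,N); sL=18/17, sR=90/53; mL=-2007/901, mR=45/53; mL+mR=-1242/901 → advance -1; mR−mL=2772/901 → turn +1·90°
n=1: pose=(-6,5,W); sL=9/17, sR=45/73; mL=-2187/2482, mR=45/146; mL+mR=-711/1241 → advance -1; mR−mL=1476/1241 → turn +1·90°
n=2: pose=(-5,5,S); sL=10/13, sR=18/29; mL=-379/377, mR=9/29; mL+mR=-262/377 → advance -1; mR−mL=496/377 → turn +1·90°
n=3: pose=(-5,6,E); sL=45/16, sR=45/26; mL=-1305/416, mR=45/52; mL+mR=-945/416 → advance -1; mR−mL=1665/416 → turn +1·90°
n=4: pose=(-6,6,N); sL=18/17, sR=90/53; mL=-2007/901, mR=45/53; mL+mR=-1242/901 → advance -1; mR−mL=2772/901 → turn +1·90°

0 18/17 90/53 -2007/901 45/53 -6 6 N
1 9/17 45/73 -2187/2482 45/146 -6 5 W
2 10/13 18/29 -379/377 9/29 -5 5 S
3 45/16 45/26 -1305/416 45/52 -5 6 E
4 18/17 90/53 -2007/901 45/53 -6 6 N
final -6 5 W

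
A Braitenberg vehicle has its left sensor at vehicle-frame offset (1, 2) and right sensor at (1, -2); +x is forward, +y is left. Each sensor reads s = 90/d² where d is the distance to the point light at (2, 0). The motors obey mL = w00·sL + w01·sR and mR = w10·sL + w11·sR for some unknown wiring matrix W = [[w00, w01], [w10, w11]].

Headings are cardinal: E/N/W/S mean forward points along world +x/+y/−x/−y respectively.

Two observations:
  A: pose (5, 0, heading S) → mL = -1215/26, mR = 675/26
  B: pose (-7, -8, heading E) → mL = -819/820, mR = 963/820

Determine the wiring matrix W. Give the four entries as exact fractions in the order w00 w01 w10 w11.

-1/2 -1 1 1/2

obs A: pose=(5,0,S) → sL=45/13, sR=45, mL=-1215/26, mR=675/26
obs B: pose=(-7,-8,E) → sL=9/10, sR=45/82, mL=-819/820, mR=963/820
sensor matrix S = [[45/13, 45], [9/10, 45/82]]; det S = -20574/533
solve [mL_A; mL_B] = S·[w00; w01] and [mR_A; mR_B] = S·[w10; w11]:
  w00 = -1/2, w01 = -1, w10 = 1, w11 = 1/2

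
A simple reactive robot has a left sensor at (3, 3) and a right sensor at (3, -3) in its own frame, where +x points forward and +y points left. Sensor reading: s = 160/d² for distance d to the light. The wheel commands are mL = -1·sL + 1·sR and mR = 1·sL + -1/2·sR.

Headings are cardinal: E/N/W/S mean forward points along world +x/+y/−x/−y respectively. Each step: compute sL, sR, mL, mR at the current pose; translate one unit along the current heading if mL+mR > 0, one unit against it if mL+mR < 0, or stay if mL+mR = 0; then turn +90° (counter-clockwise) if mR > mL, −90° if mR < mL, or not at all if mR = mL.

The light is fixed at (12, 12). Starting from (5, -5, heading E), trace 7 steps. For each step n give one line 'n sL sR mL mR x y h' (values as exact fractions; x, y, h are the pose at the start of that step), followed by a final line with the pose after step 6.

n=0: pose=(5,-5,E); sL=40/53, sR=5/13; mL=-255/689, mR=775/1378; mL+mR=5/26 → advance +1; mR−mL=1285/1378 → turn +1·90°
n=1: pose=(6,-5,N); sL=160/277, sR=32/41; mL=2304/11357, mR=2128/11357; mL+mR=16/41 → advance +1; mR−mL=-176/11357 → turn -1·90°
n=2: pose=(6,-4,E); sL=80/89, sR=16/37; mL=-1536/3293, mR=2248/3293; mL+mR=8/37 → advance +1; mR−mL=3784/3293 → turn +1·90°
n=3: pose=(7,-4,N); sL=160/233, sR=160/173; mL=9600/40309, mR=9040/40309; mL+mR=80/173 → advance +1; mR−mL=-560/40309 → turn -1·90°
n=4: pose=(7,-3,E); sL=40/37, sR=20/41; mL=-900/1517, mR=1270/1517; mL+mR=10/41 → advance +1; mR−mL=2170/1517 → turn +1·90°
n=5: pose=(8,-3,N); sL=160/193, sR=32/29; mL=1536/5597, mR=1552/5597; mL+mR=16/29 → advance +1; mR−mL=16/5597 → turn +1·90°
n=6: pose=(8,-2,W); sL=80/169, sR=16/17; mL=1344/2873, mR=8/2873; mL+mR=8/17 → advance +1; mR−mL=-1336/2873 → turn -1·90°

0 40/53 5/13 -255/689 775/1378 5 -5 E
1 160/277 32/41 2304/11357 2128/11357 6 -5 N
2 80/89 16/37 -1536/3293 2248/3293 6 -4 E
3 160/233 160/173 9600/40309 9040/40309 7 -4 N
4 40/37 20/41 -900/1517 1270/1517 7 -3 E
5 160/193 32/29 1536/5597 1552/5597 8 -3 N
6 80/169 16/17 1344/2873 8/2873 8 -2 W
final 7 -2 N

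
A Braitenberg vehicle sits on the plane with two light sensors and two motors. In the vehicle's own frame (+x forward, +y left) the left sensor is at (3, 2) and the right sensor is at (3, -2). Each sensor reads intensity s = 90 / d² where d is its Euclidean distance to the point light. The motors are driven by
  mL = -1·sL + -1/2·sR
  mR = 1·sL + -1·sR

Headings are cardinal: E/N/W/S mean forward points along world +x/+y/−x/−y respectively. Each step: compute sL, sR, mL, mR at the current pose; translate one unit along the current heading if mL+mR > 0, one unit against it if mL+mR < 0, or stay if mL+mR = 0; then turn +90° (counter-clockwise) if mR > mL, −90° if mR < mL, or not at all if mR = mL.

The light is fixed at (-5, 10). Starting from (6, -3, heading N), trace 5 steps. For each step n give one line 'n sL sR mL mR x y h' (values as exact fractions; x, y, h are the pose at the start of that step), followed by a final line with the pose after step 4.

0 90/181 90/269 -32355/48689 7920/48689 6 -3 N
1 9/32 45/104 -207/416 -63/416 6 -4 W
2 18/97 90/389 -11367/37733 -1728/37733 7 -4 S
3 45/173 1/5 -623/1730 52/865 7 -3 E
4 90/181 90/269 -32355/48689 7920/48689 6 -3 N
final 6 -4 W

n=0: pose=(6,-3,N); sL=90/181, sR=90/269; mL=-32355/48689, mR=7920/48689; mL+mR=-135/269 → advance -1; mR−mL=40275/48689 → turn +1·90°
n=1: pose=(6,-4,W); sL=9/32, sR=45/104; mL=-207/416, mR=-63/416; mL+mR=-135/208 → advance -1; mR−mL=9/26 → turn +1·90°
n=2: pose=(7,-4,S); sL=18/97, sR=90/389; mL=-11367/37733, mR=-1728/37733; mL+mR=-135/389 → advance -1; mR−mL=9639/37733 → turn +1·90°
n=3: pose=(7,-3,E); sL=45/173, sR=1/5; mL=-623/1730, mR=52/865; mL+mR=-3/10 → advance -1; mR−mL=727/1730 → turn +1·90°
n=4: pose=(6,-3,N); sL=90/181, sR=90/269; mL=-32355/48689, mR=7920/48689; mL+mR=-135/269 → advance -1; mR−mL=40275/48689 → turn +1·90°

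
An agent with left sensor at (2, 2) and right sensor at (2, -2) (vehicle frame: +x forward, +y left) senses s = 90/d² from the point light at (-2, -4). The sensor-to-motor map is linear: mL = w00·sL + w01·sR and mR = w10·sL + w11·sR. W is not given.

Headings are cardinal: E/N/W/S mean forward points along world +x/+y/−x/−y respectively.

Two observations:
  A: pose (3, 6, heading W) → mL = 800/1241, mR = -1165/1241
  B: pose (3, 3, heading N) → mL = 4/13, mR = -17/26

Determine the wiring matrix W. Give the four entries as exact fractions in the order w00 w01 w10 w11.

1 -1 -1 1/2

obs A: pose=(3,6,W) → sL=90/73, sR=10/17, mL=800/1241, mR=-1165/1241
obs B: pose=(3,3,N) → sL=1, sR=9/13, mL=4/13, mR=-17/26
sensor matrix S = [[90/73, 10/17], [1, 9/13]]; det S = 4280/16133
solve [mL_A; mL_B] = S·[w00; w01] and [mR_A; mR_B] = S·[w10; w11]:
  w00 = 1, w01 = -1, w10 = -1, w11 = 1/2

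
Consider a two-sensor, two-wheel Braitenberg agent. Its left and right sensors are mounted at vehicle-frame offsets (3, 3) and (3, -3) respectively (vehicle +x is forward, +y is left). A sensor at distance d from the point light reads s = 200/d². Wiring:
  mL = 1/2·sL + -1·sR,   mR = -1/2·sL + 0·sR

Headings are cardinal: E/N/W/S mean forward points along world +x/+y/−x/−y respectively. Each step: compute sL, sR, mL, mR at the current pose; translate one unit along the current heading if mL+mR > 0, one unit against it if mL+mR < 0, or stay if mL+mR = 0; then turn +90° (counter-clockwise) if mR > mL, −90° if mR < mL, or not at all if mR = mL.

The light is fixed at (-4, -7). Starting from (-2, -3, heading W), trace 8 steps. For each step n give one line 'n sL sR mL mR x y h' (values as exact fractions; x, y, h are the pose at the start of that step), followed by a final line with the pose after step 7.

n=0: pose=(-2,-3,W); sL=100, sR=4; mL=46, mR=-50; mL+mR=-4 → advance -1; mR−mL=-96 → turn -1·90°
n=1: pose=(-1,-3,N); sL=200/49, sR=40/17; mL=-260/833, mR=-100/49; mL+mR=-40/17 → advance -1; mR−mL=-1440/833 → turn -1·90°
n=2: pose=(-1,-4,E); sL=25/9, sR=50/9; mL=-25/6, mR=-25/18; mL+mR=-50/9 → advance -1; mR−mL=25/9 → turn +1·90°
n=3: pose=(-2,-4,N); sL=200/37, sR=200/61; mL=-1300/2257, mR=-100/37; mL+mR=-200/61 → advance -1; mR−mL=-4800/2257 → turn -1·90°
n=4: pose=(-2,-5,E); sL=4, sR=100/13; mL=-74/13, mR=-2; mL+mR=-100/13 → advance -1; mR−mL=48/13 → turn +1·90°
n=5: pose=(-3,-5,N); sL=200/29, sR=200/41; mL=-1700/1189, mR=-100/29; mL+mR=-200/41 → advance -1; mR−mL=-2400/1189 → turn -1·90°
n=6: pose=(-3,-6,E); sL=25/4, sR=10; mL=-55/8, mR=-25/8; mL+mR=-10 → advance -1; mR−mL=15/4 → turn +1·90°
n=7: pose=(-4,-6,N); sL=8, sR=8; mL=-4, mR=-4; mL+mR=-8 → advance -1; mR−mL=0 → turn +0·90°

0 100 4 46 -50 -2 -3 W
1 200/49 40/17 -260/833 -100/49 -1 -3 N
2 25/9 50/9 -25/6 -25/18 -1 -4 E
3 200/37 200/61 -1300/2257 -100/37 -2 -4 N
4 4 100/13 -74/13 -2 -2 -5 E
5 200/29 200/41 -1700/1189 -100/29 -3 -5 N
6 25/4 10 -55/8 -25/8 -3 -6 E
7 8 8 -4 -4 -4 -6 N
final -4 -7 N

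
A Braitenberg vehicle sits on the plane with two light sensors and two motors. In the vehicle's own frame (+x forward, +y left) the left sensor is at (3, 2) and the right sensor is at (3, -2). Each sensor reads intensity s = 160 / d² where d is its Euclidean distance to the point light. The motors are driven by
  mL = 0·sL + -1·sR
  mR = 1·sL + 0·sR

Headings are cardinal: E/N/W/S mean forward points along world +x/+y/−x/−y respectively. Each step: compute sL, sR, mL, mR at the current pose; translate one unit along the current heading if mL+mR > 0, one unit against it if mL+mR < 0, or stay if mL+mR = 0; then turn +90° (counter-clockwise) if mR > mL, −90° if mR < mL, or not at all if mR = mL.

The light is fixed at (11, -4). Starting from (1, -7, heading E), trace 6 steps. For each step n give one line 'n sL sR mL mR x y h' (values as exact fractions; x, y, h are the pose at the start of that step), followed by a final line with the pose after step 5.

n=0: pose=(1,-7,E); sL=16/5, sR=80/37; mL=-80/37, mR=16/5; mL+mR=192/185 → advance +1; mR−mL=992/185 → turn +1·90°
n=1: pose=(2,-7,N); sL=160/121, sR=160/49; mL=-160/49, mR=160/121; mL+mR=-11520/5929 → advance -1; mR−mL=27200/5929 → turn +1·90°
n=2: pose=(2,-8,W); sL=8/9, sR=40/37; mL=-40/37, mR=8/9; mL+mR=-64/333 → advance -1; mR−mL=656/333 → turn +1·90°
n=3: pose=(3,-8,S); sL=32/17, sR=160/149; mL=-160/149, mR=32/17; mL+mR=2048/2533 → advance +1; mR−mL=7488/2533 → turn +1·90°
n=4: pose=(3,-9,E); sL=80/17, sR=80/37; mL=-80/37, mR=80/17; mL+mR=1600/629 → advance +1; mR−mL=4320/629 → turn +1·90°
n=5: pose=(4,-9,N); sL=32/17, sR=160/29; mL=-160/29, mR=32/17; mL+mR=-1792/493 → advance -1; mR−mL=3648/493 → turn +1·90°

0 16/5 80/37 -80/37 16/5 1 -7 E
1 160/121 160/49 -160/49 160/121 2 -7 N
2 8/9 40/37 -40/37 8/9 2 -8 W
3 32/17 160/149 -160/149 32/17 3 -8 S
4 80/17 80/37 -80/37 80/17 3 -9 E
5 32/17 160/29 -160/29 32/17 4 -9 N
final 4 -10 W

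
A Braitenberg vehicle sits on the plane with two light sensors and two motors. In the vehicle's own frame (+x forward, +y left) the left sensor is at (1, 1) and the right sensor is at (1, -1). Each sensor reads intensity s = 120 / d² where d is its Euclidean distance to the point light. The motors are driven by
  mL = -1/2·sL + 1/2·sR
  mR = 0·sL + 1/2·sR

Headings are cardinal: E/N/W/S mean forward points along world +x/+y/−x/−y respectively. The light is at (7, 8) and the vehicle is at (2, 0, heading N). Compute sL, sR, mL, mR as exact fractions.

left sensor world pos  = (1, 1); dL² = 85
right sensor world pos = (3, 1); dR² = 65
sL = 120/85 = 24/17
sR = 120/65 = 24/13
mL = -1/2·sL + 1/2·sR = 48/221
mR = 0·sL + 1/2·sR = 12/13

24/17 24/13 48/221 12/13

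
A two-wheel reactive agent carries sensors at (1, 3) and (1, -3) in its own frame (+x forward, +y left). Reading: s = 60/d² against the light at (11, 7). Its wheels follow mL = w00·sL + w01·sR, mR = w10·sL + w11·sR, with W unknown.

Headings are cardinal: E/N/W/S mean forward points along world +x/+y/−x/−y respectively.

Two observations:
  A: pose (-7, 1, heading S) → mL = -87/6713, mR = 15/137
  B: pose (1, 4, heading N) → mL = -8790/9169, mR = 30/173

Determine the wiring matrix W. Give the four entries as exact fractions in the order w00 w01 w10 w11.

obs A: pose=(-7,1,S) → sL=30/137, sR=6/49, mL=-87/6713, mR=15/137
obs B: pose=(1,4,N) → sL=60/173, sR=60/53, mL=-8790/9169, mR=30/173
sensor matrix S = [[30/137, 6/49], [60/173, 60/53]]; det S = 12644640/61551497
solve [mL_A; mL_B] = S·[w00; w01] and [mR_A; mR_B] = S·[w10; w11]:
  w00 = 1/2, w01 = -1, w10 = 1/2, w11 = 0

1/2 -1 1/2 0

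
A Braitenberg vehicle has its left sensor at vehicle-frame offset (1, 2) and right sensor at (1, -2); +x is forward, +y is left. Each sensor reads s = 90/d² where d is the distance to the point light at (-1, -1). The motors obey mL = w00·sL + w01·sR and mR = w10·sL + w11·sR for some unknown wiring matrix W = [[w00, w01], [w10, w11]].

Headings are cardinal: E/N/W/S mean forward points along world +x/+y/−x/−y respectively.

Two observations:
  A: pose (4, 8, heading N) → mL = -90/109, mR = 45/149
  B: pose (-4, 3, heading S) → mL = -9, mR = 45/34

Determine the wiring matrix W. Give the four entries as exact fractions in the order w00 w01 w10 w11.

obs A: pose=(4,8,N) → sL=90/109, sR=90/149, mL=-90/109, mR=45/149
obs B: pose=(-4,3,S) → sL=9, sR=45/17, mL=-9, mR=45/34
sensor matrix S = [[90/109, 90/149], [9, 45/17]]; det S = -897480/276097
solve [mL_A; mL_B] = S·[w00; w01] and [mR_A; mR_B] = S·[w10; w11]:
  w00 = -1, w01 = 0, w10 = 0, w11 = 1/2

-1 0 0 1/2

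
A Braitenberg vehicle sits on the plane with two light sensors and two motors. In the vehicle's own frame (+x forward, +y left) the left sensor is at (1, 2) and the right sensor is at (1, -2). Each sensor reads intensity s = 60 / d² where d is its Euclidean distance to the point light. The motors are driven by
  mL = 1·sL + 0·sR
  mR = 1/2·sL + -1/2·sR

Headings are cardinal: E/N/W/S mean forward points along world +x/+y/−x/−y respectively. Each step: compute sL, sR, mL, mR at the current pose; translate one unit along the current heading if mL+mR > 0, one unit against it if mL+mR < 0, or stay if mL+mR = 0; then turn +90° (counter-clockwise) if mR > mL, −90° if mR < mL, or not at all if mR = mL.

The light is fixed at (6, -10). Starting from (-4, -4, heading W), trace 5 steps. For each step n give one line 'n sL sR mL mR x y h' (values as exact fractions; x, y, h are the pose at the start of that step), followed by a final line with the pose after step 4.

0 60/137 12/37 60/137 288/5069 -4 -4 W
1 30/109 6/13 30/109 -132/1417 -5 -4 N
2 60/181 12/25 60/181 -336/4525 -5 -3 E
3 3/5 1/3 3/5 2/15 -4 -3 S
4 60/137 12/37 60/137 288/5069 -4 -4 W
final -5 -4 N

n=0: pose=(-4,-4,W); sL=60/137, sR=12/37; mL=60/137, mR=288/5069; mL+mR=2508/5069 → advance +1; mR−mL=-1932/5069 → turn -1·90°
n=1: pose=(-5,-4,N); sL=30/109, sR=6/13; mL=30/109, mR=-132/1417; mL+mR=258/1417 → advance +1; mR−mL=-522/1417 → turn -1·90°
n=2: pose=(-5,-3,E); sL=60/181, sR=12/25; mL=60/181, mR=-336/4525; mL+mR=1164/4525 → advance +1; mR−mL=-1836/4525 → turn -1·90°
n=3: pose=(-4,-3,S); sL=3/5, sR=1/3; mL=3/5, mR=2/15; mL+mR=11/15 → advance +1; mR−mL=-7/15 → turn -1·90°
n=4: pose=(-4,-4,W); sL=60/137, sR=12/37; mL=60/137, mR=288/5069; mL+mR=2508/5069 → advance +1; mR−mL=-1932/5069 → turn -1·90°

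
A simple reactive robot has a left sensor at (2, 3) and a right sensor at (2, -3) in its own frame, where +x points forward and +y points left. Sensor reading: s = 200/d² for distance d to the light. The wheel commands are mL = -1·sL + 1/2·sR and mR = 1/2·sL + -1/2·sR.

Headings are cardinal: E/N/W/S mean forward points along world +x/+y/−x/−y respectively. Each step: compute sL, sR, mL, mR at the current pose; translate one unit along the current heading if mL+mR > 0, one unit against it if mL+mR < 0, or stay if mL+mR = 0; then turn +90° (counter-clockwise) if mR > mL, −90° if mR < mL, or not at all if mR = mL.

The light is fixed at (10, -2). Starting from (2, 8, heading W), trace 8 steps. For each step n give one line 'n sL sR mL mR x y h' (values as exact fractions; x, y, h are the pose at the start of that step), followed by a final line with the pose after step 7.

n=0: pose=(2,8,W); sL=200/149, sR=200/269; mL=-38900/40081, mR=12000/40081; mL+mR=-100/149 → advance -1; mR−mL=50900/40081 → turn +1·90°
n=1: pose=(3,8,S); sL=5/2, sR=50/41; mL=-155/82, mR=105/164; mL+mR=-5/4 → advance -1; mR−mL=415/164 → turn +1·90°
n=2: pose=(3,9,E); sL=200/221, sR=200/89; mL=4300/19669, mR=-13200/19669; mL+mR=-100/221 → advance -1; mR−mL=-17500/19669 → turn -1·90°
n=3: pose=(2,9,S); sL=100/53, sR=100/101; mL=-7450/5353, mR=2400/5353; mL+mR=-50/53 → advance -1; mR−mL=9850/5353 → turn +1·90°
n=4: pose=(2,10,E); sL=200/261, sR=200/117; mL=100/1131, mR=-1600/3393; mL+mR=-100/261 → advance -1; mR−mL=-1900/3393 → turn -1·90°
n=5: pose=(1,10,S); sL=25/17, sR=50/61; mL=-1100/1037, mR=675/2074; mL+mR=-25/34 → advance -1; mR−mL=2875/2074 → turn +1·90°
n=6: pose=(1,11,E); sL=40/61, sR=200/149; mL=140/9089, mR=-3120/9089; mL+mR=-20/61 → advance -1; mR−mL=-3260/9089 → turn -1·90°
n=7: pose=(0,11,S); sL=20/17, sR=20/29; mL=-410/493, mR=120/493; mL+mR=-10/17 → advance -1; mR−mL=530/493 → turn +1·90°

0 200/149 200/269 -38900/40081 12000/40081 2 8 W
1 5/2 50/41 -155/82 105/164 3 8 S
2 200/221 200/89 4300/19669 -13200/19669 3 9 E
3 100/53 100/101 -7450/5353 2400/5353 2 9 S
4 200/261 200/117 100/1131 -1600/3393 2 10 E
5 25/17 50/61 -1100/1037 675/2074 1 10 S
6 40/61 200/149 140/9089 -3120/9089 1 11 E
7 20/17 20/29 -410/493 120/493 0 11 S
final 0 12 E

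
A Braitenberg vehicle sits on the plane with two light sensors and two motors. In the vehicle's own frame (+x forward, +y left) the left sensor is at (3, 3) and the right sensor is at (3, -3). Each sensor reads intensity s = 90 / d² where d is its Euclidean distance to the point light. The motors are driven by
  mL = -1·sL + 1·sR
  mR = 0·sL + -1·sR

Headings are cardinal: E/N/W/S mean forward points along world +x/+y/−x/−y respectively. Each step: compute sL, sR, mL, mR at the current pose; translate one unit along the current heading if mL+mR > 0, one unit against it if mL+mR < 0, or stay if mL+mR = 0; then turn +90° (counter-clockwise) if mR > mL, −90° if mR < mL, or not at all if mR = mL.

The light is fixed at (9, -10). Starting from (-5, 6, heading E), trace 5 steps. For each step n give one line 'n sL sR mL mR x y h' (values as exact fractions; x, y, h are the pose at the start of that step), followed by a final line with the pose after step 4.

0 45/241 9/29 864/6989 -9/29 -5 6 E
1 90/313 90/493 -16200/154309 -90/493 -6 6 S
2 9/52 45/362 -459/9412 -45/362 -6 7 W
3 90/689 90/521 15120/358969 -90/521 -5 7 N
4 45/241 9/29 864/6989 -9/29 -5 6 E
final -6 6 S

n=0: pose=(-5,6,E); sL=45/241, sR=9/29; mL=864/6989, mR=-9/29; mL+mR=-45/241 → advance -1; mR−mL=-3033/6989 → turn -1·90°
n=1: pose=(-6,6,S); sL=90/313, sR=90/493; mL=-16200/154309, mR=-90/493; mL+mR=-90/313 → advance -1; mR−mL=-11970/154309 → turn -1·90°
n=2: pose=(-6,7,W); sL=9/52, sR=45/362; mL=-459/9412, mR=-45/362; mL+mR=-9/52 → advance -1; mR−mL=-711/9412 → turn -1·90°
n=3: pose=(-5,7,N); sL=90/689, sR=90/521; mL=15120/358969, mR=-90/521; mL+mR=-90/689 → advance -1; mR−mL=-77130/358969 → turn -1·90°
n=4: pose=(-5,6,E); sL=45/241, sR=9/29; mL=864/6989, mR=-9/29; mL+mR=-45/241 → advance -1; mR−mL=-3033/6989 → turn -1·90°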